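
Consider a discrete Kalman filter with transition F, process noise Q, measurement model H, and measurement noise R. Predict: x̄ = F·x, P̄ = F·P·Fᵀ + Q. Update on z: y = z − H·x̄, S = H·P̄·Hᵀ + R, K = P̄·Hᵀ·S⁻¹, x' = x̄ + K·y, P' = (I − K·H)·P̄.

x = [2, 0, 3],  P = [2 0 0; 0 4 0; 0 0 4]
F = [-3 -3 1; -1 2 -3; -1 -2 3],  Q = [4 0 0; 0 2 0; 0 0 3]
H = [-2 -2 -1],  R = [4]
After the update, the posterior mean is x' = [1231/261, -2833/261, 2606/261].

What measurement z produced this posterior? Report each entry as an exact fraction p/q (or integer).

z = [2]

x̄ = F·x = [-3, -11, 7]
P̄ = F·P·Fᵀ + Q = [62 -30 42; -30 56 -50; 42 -50 57]
S = H·P̄·Hᵀ + R = [261]
K = P̄·Hᵀ·S⁻¹ = [-106/261; -2/261; -41/261]
x' − x̄ = [2014/261, 38/261, 779/261] = K·y
y = (KᵀK)⁻¹·Kᵀ·(x' − x̄) = [-19]
z = y + H·x̄ = [-19] + [21] = [2]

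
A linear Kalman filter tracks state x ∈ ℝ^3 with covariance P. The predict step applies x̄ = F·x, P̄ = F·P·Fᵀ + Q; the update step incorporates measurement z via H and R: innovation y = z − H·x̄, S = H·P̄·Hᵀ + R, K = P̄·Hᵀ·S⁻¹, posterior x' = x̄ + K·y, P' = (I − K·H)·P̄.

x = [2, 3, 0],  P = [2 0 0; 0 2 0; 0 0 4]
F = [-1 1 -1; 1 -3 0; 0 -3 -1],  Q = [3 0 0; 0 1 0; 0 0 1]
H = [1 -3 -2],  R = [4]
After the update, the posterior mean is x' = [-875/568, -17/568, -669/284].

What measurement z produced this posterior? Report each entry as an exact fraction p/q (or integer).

x̄ = F·x = [1, -7, -9]
P̄ = F·P·Fᵀ + Q = [11 -8 -2; -8 21 18; -2 18 23]
S = H·P̄·Hᵀ + R = [568]
K = P̄·Hᵀ·S⁻¹ = [39/568; -107/568; -51/284]
x' − x̄ = [-1443/568, 3959/568, 1887/284] = K·y
y = (KᵀK)⁻¹·Kᵀ·(x' − x̄) = [-37]
z = y + H·x̄ = [-37] + [40] = [3]

z = [3]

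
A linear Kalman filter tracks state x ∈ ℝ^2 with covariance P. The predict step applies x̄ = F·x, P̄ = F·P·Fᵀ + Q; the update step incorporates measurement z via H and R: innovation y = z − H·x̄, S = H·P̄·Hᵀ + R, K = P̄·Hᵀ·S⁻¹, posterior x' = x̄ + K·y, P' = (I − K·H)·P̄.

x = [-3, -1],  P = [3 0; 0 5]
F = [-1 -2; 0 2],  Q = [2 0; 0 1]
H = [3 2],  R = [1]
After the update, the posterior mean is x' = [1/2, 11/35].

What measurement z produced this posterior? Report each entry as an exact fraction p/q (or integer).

x̄ = F·x = [5, -2]
P̄ = F·P·Fᵀ + Q = [25 -20; -20 21]
S = H·P̄·Hᵀ + R = [70]
K = P̄·Hᵀ·S⁻¹ = [1/2; -9/35]
x' − x̄ = [-9/2, 81/35] = K·y
y = (KᵀK)⁻¹·Kᵀ·(x' − x̄) = [-9]
z = y + H·x̄ = [-9] + [11] = [2]

z = [2]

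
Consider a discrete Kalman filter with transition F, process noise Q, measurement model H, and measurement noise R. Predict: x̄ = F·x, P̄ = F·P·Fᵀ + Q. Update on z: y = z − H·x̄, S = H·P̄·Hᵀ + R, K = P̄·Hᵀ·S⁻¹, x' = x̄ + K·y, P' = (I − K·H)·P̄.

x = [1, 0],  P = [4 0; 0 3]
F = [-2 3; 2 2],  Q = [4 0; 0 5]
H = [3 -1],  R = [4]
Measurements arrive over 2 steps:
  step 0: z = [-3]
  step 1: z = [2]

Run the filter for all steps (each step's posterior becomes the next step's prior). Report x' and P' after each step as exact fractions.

step 0: x̄ = F·x = [-2, 2]
step 0: P̄ = F·P·Fᵀ + Q = [47 2; 2 33]
step 0: y = z − H·x̄ = [5]
step 0: S = H·P̄·Hᵀ + R = [448]
step 0: K = P̄·Hᵀ·S⁻¹ = [139/448; -27/448]
step 0: x' = x̄ + K·y = [-201/448, 761/448]
step 0: P' = (I − K·H)·P̄ = [1735/448 4649/448; 4649/448 14055/448]
step 1: x̄ = F·x = [2685/448, 5/2]
step 1: P̄ = F·P·Fᵀ + Q = [79439/448 387/2; 387/2 229]
step 1: y = z − H·x̄ = [-6039/448]
step 1: S = H·P̄·Hᵀ + R = [299207/448]
step 1: K = P̄·Hᵀ·S⁻¹ = [151629/299207; 157472/299207]
step 1: x' = x̄ + K·y = [-250707/299207, -1374691/299207]
step 1: P' = (I − K·H)·P̄ = [1735159/299207 4598961/299207; 4598961/299207 13166995/299207]

step 0: x' = [-201/448, 761/448], P' = [1735/448 4649/448; 4649/448 14055/448]
step 1: x' = [-250707/299207, -1374691/299207], P' = [1735159/299207 4598961/299207; 4598961/299207 13166995/299207]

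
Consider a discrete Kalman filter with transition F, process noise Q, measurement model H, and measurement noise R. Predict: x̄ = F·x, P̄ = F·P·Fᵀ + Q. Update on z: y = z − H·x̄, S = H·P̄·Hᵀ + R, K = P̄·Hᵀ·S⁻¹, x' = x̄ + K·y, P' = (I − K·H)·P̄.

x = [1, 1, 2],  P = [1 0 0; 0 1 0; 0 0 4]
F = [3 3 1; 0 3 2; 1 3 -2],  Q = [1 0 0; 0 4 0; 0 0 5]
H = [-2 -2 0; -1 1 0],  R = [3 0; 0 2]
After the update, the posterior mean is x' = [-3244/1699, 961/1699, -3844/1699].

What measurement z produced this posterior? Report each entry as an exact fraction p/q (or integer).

z = [3, 3]

x̄ = F·x = [8, 7, 0]
P̄ = F·P·Fᵀ + Q = [23 17 4; 17 29 -7; 4 -7 31]
S = H·P̄·Hᵀ + R = [347 -12; -12 20]
K = P̄·Hᵀ·S⁻¹ = [-418/1699 -1521/3398; -424/1699 765/1699; -3/1699 -3745/6796]
x' − x̄ = [-16836/1699, -10932/1699, -3844/1699] = K·y
y = (KᵀK)⁻¹·Kᵀ·(x' − x̄) = [33, 4]
z = y + H·x̄ = [33, 4] + [-30, -1] = [3, 3]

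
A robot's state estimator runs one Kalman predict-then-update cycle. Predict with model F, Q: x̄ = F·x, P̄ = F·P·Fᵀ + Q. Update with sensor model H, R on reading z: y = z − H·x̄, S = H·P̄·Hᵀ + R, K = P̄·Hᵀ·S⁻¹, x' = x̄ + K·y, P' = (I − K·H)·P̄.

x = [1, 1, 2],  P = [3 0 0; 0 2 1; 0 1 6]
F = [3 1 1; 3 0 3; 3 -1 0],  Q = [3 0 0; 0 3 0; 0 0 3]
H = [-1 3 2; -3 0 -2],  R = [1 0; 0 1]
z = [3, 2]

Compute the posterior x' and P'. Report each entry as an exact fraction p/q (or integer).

x' = [143502/181733, 492837/181733, -394518/181733]
P' = [648776/181733 854352/181733 -955208/181733; 854352/181733 1164948/181733 -1287624/181733; -955208/181733 -1287624/181733 1451104/181733]

x̄ = F·x = [6, 9, 2]
P̄ = F·P·Fᵀ + Q = [40 48 24; 48 84 24; 24 24 32]
y = z − H·x̄ = [-22, 24]
S = H·P̄·Hᵀ + R = [829 -680; -680 777]
K = P̄·Hᵀ·S⁻¹ = [3864/181733 -35912/181733; 65244/181733 12192/181733; -5456/181733 -36584/181733]
x' = x̄ + K·y = [143502/181733, 492837/181733, -394518/181733]
P' = (I − K·H)·P̄ = [648776/181733 854352/181733 -955208/181733; 854352/181733 1164948/181733 -1287624/181733; -955208/181733 -1287624/181733 1451104/181733]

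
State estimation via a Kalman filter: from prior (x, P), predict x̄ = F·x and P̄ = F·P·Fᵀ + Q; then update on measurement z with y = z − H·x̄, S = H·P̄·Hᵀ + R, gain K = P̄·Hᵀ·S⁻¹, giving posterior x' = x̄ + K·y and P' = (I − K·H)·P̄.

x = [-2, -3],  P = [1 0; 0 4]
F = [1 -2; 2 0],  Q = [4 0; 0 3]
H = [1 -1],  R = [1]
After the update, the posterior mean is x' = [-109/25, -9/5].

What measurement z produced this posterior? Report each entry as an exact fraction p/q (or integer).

x̄ = F·x = [4, -4]
P̄ = F·P·Fᵀ + Q = [21 2; 2 7]
S = H·P̄·Hᵀ + R = [25]
K = P̄·Hᵀ·S⁻¹ = [19/25; -1/5]
x' − x̄ = [-209/25, 11/5] = K·y
y = (KᵀK)⁻¹·Kᵀ·(x' − x̄) = [-11]
z = y + H·x̄ = [-11] + [8] = [-3]

z = [-3]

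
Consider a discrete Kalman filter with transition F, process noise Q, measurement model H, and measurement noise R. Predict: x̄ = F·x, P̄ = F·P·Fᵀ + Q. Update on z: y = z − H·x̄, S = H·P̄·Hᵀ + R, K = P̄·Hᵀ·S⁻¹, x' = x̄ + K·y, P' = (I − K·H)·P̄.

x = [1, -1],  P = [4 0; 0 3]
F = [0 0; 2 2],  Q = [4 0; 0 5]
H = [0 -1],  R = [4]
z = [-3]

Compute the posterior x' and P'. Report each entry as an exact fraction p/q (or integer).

x' = [0, 99/37]
P' = [4 0; 0 132/37]

x̄ = F·x = [0, 0]
P̄ = F·P·Fᵀ + Q = [4 0; 0 33]
y = z − H·x̄ = [-3]
S = H·P̄·Hᵀ + R = [37]
K = P̄·Hᵀ·S⁻¹ = [0; -33/37]
x' = x̄ + K·y = [0, 99/37]
P' = (I − K·H)·P̄ = [4 0; 0 132/37]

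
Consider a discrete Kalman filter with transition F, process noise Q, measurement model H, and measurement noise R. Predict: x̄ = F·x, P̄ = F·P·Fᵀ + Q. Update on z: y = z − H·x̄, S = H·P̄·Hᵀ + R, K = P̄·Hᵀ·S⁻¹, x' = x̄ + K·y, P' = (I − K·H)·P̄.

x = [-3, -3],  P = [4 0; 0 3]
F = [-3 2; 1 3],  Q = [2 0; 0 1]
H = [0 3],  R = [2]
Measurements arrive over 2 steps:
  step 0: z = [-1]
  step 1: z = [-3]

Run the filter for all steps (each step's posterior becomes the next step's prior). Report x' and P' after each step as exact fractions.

step 0: x' = [150/29, -12/29], P' = [7088/145 6/145; 6/145 32/145]
step 1: x' = [-179376/68303, -66873/68303], P' = [2542130/68303 -42228/68303; -42228/68303 15114/68303]

step 0: x̄ = F·x = [3, -12]
step 0: P̄ = F·P·Fᵀ + Q = [50 6; 6 32]
step 0: y = z − H·x̄ = [35]
step 0: S = H·P̄·Hᵀ + R = [290]
step 0: K = P̄·Hᵀ·S⁻¹ = [9/145; 48/145]
step 0: x' = x̄ + K·y = [150/29, -12/29]
step 0: P' = (I − K·H)·P̄ = [7088/145 6/145; 6/145 32/145]
step 1: x̄ = F·x = [-474/29, 114/29]
step 1: P̄ = F·P·Fᵀ + Q = [64138/145 -21114/145; -21114/145 7557/145]
step 1: y = z − H·x̄ = [-429/29]
step 1: S = H·P̄·Hᵀ + R = [68303/145]
step 1: K = P̄·Hᵀ·S⁻¹ = [-63342/68303; 22671/68303]
step 1: x' = x̄ + K·y = [-179376/68303, -66873/68303]
step 1: P' = (I − K·H)·P̄ = [2542130/68303 -42228/68303; -42228/68303 15114/68303]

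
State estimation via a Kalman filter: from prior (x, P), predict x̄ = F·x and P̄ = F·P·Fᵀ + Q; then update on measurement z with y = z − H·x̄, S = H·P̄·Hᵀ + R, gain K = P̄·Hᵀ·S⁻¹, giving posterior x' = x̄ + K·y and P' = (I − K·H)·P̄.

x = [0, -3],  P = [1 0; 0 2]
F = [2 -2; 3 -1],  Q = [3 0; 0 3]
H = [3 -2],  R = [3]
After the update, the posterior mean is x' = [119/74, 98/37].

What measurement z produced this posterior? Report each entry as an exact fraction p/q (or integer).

z = [-1]

x̄ = F·x = [6, 3]
P̄ = F·P·Fᵀ + Q = [15 10; 10 14]
S = H·P̄·Hᵀ + R = [74]
K = P̄·Hᵀ·S⁻¹ = [25/74; 1/37]
x' − x̄ = [-325/74, -13/37] = K·y
y = (KᵀK)⁻¹·Kᵀ·(x' − x̄) = [-13]
z = y + H·x̄ = [-13] + [12] = [-1]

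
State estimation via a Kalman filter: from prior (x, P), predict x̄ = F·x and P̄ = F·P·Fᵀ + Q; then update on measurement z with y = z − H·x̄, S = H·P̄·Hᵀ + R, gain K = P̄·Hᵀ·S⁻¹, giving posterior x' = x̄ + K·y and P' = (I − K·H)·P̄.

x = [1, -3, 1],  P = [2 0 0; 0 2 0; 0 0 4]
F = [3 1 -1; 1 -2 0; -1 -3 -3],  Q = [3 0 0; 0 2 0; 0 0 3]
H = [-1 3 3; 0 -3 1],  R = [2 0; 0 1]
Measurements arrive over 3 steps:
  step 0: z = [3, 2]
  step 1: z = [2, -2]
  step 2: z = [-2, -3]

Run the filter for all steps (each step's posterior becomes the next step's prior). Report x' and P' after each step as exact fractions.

step 0: x̄ = F·x = [-1, 7, 5]
step 0: P̄ = F·P·Fᵀ + Q = [27 2 0; 2 12 10; 0 10 59]
step 0: y = z − H·x̄ = [-34, 18]
step 0: S = H·P̄·Hᵀ + R = [836 15; 15 108]
step 0: K = P̄·Hᵀ·S⁻¹ = [-242/10007 -1567/30021; 2434/30021 -22696/90063; 7307/30021 21139/90063]
step 0: x' = x̄ + K·y = [-11181/10007, -8785/30021, 28501/30021]
step 0: P' = (I − K·H)·P̄ = [261973/10007 65764/30021 195725/30021; 65764/30021 23332/90063 47300/90063; 195725/30021 47300/90063 163039/90063]
step 1: x̄ = F·x = [-137915/30021, -15973/30021, -8535/10007]
step 1: P̄ = F·P·Fᵀ + Q = [19242475/90063 5547572/90063 -4441490/30021; 5547572/90063 1842043/90063 -1297594/30021; -4441490/30021 -1297594/30021 1095943/10007]
step 1: y = z − H·x̄ = [46861/30021, -27452/10007]
step 1: S = H·P̄·Hᵀ + R = [101363683/90063 22111984/30021; 22111984/30021 5543181/10007]
step 1: K = P̄·Hᵀ·S⁻¹ = [-1510223083/7288638481 -2370037050/7288638481; 456635857/7288638481 -1983265795/7288638481; 1436243523/7288638481 1237477413/7288638481]
step 1: x' = x̄ + K·y = [-29339341418/7288638481, 2275434804/7288638481, -7369357130/7288638481]
step 1: P' = (I − K·H)·P̄ = [54774103796/7288638481 4905314065/7288638481 12345905145/7288638481; 4905314065/7288638481 980698597/7288638481 958829996/7288638481; 12345905145/7288638481 958829996/7288638481 4113967401/7288638481]
step 2: x̄ = F·x = [-78373232320/7288638481, -33890211026/7288638481, 44621108396/7288638481]
step 2: P̄ = F·P·Fᵀ + Q = [473366309133/7288638481 127406098716/7288638481 -302742886786/7288638481; 127406098716/7288638481 53652918886/7288638481 -85079961738/7288638481; -302742886786/7288638481 -85079961738/7288638481 243258268409/7288638481]
step 2: y = z − H·x̄ = [-125143201392/7288638481, -168157656917/7288638481]
step 2: S = H·P̄·Hᵀ + R = [2680725688886/7288638481 1442339488615/7288638481; 1442339488615/7288638481 1243902947292/7288638481]
step 2: K = P̄·Hᵀ·S⁻¹ = [-35010794921066/172078693179527 -54159991615259/172078693179527; 10854422824836/172078693179527 -46622434592496/172078693179527; 34005607963123/172078693179527 29530663713153/172078693179527]
step 2: x' = x̄ + K·y = [331591488935/172078693179527, 89149560104978/172078693179527, -211704263561825/172078693179527]
step 2: P' = (I − K·H)·P̄ = [1285533945942787/172078693179527 114832694245536/172078693179527 290338091121349/172078693179527; 114832694245536/172078693179527 23034070306058/172078693179527 22479776325678/172078693179527; 290338091121349/172078693179527 22479776325678/172078693179527 96969992690187/172078693179527]

step 0: x' = [-11181/10007, -8785/30021, 28501/30021], P' = [261973/10007 65764/30021 195725/30021; 65764/30021 23332/90063 47300/90063; 195725/30021 47300/90063 163039/90063]
step 1: x' = [-29339341418/7288638481, 2275434804/7288638481, -7369357130/7288638481], P' = [54774103796/7288638481 4905314065/7288638481 12345905145/7288638481; 4905314065/7288638481 980698597/7288638481 958829996/7288638481; 12345905145/7288638481 958829996/7288638481 4113967401/7288638481]
step 2: x' = [331591488935/172078693179527, 89149560104978/172078693179527, -211704263561825/172078693179527], P' = [1285533945942787/172078693179527 114832694245536/172078693179527 290338091121349/172078693179527; 114832694245536/172078693179527 23034070306058/172078693179527 22479776325678/172078693179527; 290338091121349/172078693179527 22479776325678/172078693179527 96969992690187/172078693179527]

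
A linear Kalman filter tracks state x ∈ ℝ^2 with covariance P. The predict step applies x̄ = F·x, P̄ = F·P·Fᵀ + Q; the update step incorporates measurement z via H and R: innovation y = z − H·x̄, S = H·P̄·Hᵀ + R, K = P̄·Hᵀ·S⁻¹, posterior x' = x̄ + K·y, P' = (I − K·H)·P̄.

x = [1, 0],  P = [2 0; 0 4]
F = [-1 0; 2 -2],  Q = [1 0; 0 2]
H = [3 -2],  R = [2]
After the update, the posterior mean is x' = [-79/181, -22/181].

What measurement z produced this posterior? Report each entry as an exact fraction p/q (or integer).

z = [-1]

x̄ = F·x = [-1, 2]
P̄ = F·P·Fᵀ + Q = [3 -4; -4 26]
S = H·P̄·Hᵀ + R = [181]
K = P̄·Hᵀ·S⁻¹ = [17/181; -64/181]
x' − x̄ = [102/181, -384/181] = K·y
y = (KᵀK)⁻¹·Kᵀ·(x' − x̄) = [6]
z = y + H·x̄ = [6] + [-7] = [-1]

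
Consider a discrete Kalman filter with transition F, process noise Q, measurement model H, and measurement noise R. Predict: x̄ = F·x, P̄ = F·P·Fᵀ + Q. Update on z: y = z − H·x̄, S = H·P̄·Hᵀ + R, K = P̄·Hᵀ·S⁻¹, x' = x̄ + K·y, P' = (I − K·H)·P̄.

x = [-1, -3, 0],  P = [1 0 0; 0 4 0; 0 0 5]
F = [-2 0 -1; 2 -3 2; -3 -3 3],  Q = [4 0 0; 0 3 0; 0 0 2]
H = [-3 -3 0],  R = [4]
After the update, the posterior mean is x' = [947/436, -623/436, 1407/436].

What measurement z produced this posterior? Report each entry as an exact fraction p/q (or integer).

z = [-2]

x̄ = F·x = [2, 7, 12]
P̄ = F·P·Fᵀ + Q = [13 -14 -9; -14 63 60; -9 60 92]
S = H·P̄·Hᵀ + R = [436]
K = P̄·Hᵀ·S⁻¹ = [3/436; -147/436; -153/436]
x' − x̄ = [75/436, -3675/436, -3825/436] = K·y
y = (KᵀK)⁻¹·Kᵀ·(x' − x̄) = [25]
z = y + H·x̄ = [25] + [-27] = [-2]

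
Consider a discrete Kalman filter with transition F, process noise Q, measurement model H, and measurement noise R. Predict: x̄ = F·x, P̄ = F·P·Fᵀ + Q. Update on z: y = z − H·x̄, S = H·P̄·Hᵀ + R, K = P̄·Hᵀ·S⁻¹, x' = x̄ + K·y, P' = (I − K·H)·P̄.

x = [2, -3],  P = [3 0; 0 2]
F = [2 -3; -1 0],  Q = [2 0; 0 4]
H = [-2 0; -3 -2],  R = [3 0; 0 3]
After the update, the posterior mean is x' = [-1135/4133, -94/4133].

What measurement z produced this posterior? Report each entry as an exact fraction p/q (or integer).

x̄ = F·x = [13, -2]
P̄ = F·P·Fᵀ + Q = [32 -6; -6 7]
S = H·P̄·Hᵀ + R = [131 168; 168 247]
K = P̄·Hᵀ·S⁻¹ = [-1696/4133 -252/4133; 2292/4133 -1492/4133]
x' − x̄ = [-54864/4133, 8172/4133] = K·y
y = (KᵀK)⁻¹·Kᵀ·(x' − x̄) = [27, 36]
z = y + H·x̄ = [27, 36] + [-26, -35] = [1, 1]

z = [1, 1]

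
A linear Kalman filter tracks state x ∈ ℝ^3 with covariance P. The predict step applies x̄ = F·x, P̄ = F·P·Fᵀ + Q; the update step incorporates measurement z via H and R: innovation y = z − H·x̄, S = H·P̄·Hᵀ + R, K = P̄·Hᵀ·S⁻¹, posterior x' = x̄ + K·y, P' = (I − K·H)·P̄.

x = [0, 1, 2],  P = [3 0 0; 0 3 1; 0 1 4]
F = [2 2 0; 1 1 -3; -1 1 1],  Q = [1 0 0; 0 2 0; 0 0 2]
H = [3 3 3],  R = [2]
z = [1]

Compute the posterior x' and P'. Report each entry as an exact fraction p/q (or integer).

x' = [1273/587, -2845/587, 1767/587]
P' = [4874/587 -5388/587 580/587; -5388/587 14206/587 -8758/587; 580/587 -8758/587 8182/587]

x̄ = F·x = [2, -5, 3]
P̄ = F·P·Fᵀ + Q = [25 6 2; 6 38 -14; 2 -14 14]
y = z − H·x̄ = [1]
S = H·P̄·Hᵀ + R = [587]
K = P̄·Hᵀ·S⁻¹ = [99/587; 90/587; 6/587]
x' = x̄ + K·y = [1273/587, -2845/587, 1767/587]
P' = (I − K·H)·P̄ = [4874/587 -5388/587 580/587; -5388/587 14206/587 -8758/587; 580/587 -8758/587 8182/587]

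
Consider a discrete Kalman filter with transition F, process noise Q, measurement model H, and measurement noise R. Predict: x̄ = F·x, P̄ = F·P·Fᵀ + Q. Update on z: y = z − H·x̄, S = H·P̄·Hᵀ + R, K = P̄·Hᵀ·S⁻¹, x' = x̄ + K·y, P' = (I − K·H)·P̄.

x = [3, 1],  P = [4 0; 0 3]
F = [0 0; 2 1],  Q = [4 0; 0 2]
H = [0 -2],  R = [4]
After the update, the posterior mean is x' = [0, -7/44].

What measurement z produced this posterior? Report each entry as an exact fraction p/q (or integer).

z = [1]

x̄ = F·x = [0, 7]
P̄ = F·P·Fᵀ + Q = [4 0; 0 21]
S = H·P̄·Hᵀ + R = [88]
K = P̄·Hᵀ·S⁻¹ = [0; -21/44]
x' − x̄ = [0, -315/44] = K·y
y = (KᵀK)⁻¹·Kᵀ·(x' − x̄) = [15]
z = y + H·x̄ = [15] + [-14] = [1]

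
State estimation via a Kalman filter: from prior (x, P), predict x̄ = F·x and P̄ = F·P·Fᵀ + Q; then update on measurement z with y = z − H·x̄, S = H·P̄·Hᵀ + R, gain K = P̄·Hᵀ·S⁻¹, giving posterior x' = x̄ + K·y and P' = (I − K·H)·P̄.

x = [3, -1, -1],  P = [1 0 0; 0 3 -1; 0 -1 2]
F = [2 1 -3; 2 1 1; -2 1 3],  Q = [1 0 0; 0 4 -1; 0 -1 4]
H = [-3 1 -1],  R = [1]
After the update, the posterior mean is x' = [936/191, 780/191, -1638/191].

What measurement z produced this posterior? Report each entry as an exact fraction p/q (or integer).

z = [-2]

x̄ = F·x = [8, 4, -10]
P̄ = F·P·Fᵀ + Q = [32 3 -19; 3 11 0; -19 0 23]
S = H·P̄·Hᵀ + R = [191]
K = P̄·Hᵀ·S⁻¹ = [-74/191; 2/191; 34/191]
x' − x̄ = [-592/191, 16/191, 272/191] = K·y
y = (KᵀK)⁻¹·Kᵀ·(x' − x̄) = [8]
z = y + H·x̄ = [8] + [-10] = [-2]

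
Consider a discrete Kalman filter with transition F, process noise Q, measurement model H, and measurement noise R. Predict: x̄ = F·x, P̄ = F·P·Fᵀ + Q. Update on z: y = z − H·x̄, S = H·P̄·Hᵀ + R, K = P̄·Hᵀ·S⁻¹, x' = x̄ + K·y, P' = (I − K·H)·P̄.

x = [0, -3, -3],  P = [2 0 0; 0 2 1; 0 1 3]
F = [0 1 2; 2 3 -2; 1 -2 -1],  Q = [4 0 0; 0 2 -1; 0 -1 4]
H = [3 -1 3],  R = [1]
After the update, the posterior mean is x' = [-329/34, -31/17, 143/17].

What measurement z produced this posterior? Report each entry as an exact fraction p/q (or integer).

z = [-2]

x̄ = F·x = [-9, -3, 9]
P̄ = F·P·Fᵀ + Q = [22 -2 -15; -2 28 -2; -15 -2 21]
S = H·P̄·Hᵀ + R = [170]
K = P̄·Hᵀ·S⁻¹ = [23/170; -4/17; 2/17]
x' − x̄ = [-23/34, 20/17, -10/17] = K·y
y = (KᵀK)⁻¹·Kᵀ·(x' − x̄) = [-5]
z = y + H·x̄ = [-5] + [3] = [-2]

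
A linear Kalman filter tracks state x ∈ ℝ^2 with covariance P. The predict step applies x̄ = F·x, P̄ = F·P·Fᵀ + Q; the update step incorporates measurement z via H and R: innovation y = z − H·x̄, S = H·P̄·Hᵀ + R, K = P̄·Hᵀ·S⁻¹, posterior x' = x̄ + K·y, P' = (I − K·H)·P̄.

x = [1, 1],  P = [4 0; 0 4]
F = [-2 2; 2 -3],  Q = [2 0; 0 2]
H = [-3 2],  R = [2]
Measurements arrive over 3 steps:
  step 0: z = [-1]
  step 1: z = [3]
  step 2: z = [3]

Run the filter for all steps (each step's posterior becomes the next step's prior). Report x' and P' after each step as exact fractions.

step 0: x' = [-91/502, -194/251], P' = [253/251 334/251; 334/251 558/251]
step 1: x' = [-125/271, 685/813], P' = [2403/2710 1583/1355; 1583/1355 8138/4065]
step 2: x' = [-73834/253191, 77671/84397], P' = [221572/253191 96980/84397; 96980/84397 166282/84397]

step 0: x̄ = F·x = [0, -1]
step 0: P̄ = F·P·Fᵀ + Q = [34 -40; -40 54]
step 0: y = z − H·x̄ = [1]
step 0: S = H·P̄·Hᵀ + R = [1004]
step 0: K = P̄·Hᵀ·S⁻¹ = [-91/502; 57/251]
step 0: x' = x̄ + K·y = [-91/502, -194/251]
step 0: P' = (I − K·H)·P̄ = [253/251 334/251; 334/251 558/251]
step 1: x̄ = F·x = [-297/251, 491/251]
step 1: P̄ = F·P·Fᵀ + Q = [1074/251 -1020/251; -1020/251 2528/251]
step 1: y = z − H·x̄ = [-1120/251]
step 1: S = H·P̄·Hᵀ + R = [32520/251]
step 1: K = P̄·Hᵀ·S⁻¹ = [-877/5420; 2029/8130]
step 1: x' = x̄ + K·y = [-125/271, 685/813]
step 1: P' = (I − K·H)·P̄ = [2403/2710 1583/1355; 1583/1355 8138/4065]
step 2: x̄ = F·x = [2120/813, -935/271]
step 2: P̄ = F·P·Fᵀ + Q = [17108/4065 -5252/1355; -5252/1355 12934/1355]
step 2: y = z − H·x̄ = [4803/271]
step 2: S = H·P̄·Hᵀ + R = [168794/1355]
step 2: K = P̄·Hᵀ·S⁻¹ = [-13806/84397; 20812/84397]
step 2: x' = x̄ + K·y = [-73834/253191, 77671/84397]
step 2: P' = (I − K·H)·P̄ = [221572/253191 96980/84397; 96980/84397 166282/84397]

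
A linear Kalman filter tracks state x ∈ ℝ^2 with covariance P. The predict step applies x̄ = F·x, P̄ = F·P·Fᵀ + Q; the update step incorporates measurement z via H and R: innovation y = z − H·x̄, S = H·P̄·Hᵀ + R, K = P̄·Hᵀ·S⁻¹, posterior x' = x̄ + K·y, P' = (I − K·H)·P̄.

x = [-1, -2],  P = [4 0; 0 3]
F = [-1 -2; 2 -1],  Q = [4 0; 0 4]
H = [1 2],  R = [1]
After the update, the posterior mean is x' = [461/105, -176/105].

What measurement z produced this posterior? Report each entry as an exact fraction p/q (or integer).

z = [1]

x̄ = F·x = [5, 0]
P̄ = F·P·Fᵀ + Q = [20 -2; -2 23]
S = H·P̄·Hᵀ + R = [105]
K = P̄·Hᵀ·S⁻¹ = [16/105; 44/105]
x' − x̄ = [-64/105, -176/105] = K·y
y = (KᵀK)⁻¹·Kᵀ·(x' − x̄) = [-4]
z = y + H·x̄ = [-4] + [5] = [1]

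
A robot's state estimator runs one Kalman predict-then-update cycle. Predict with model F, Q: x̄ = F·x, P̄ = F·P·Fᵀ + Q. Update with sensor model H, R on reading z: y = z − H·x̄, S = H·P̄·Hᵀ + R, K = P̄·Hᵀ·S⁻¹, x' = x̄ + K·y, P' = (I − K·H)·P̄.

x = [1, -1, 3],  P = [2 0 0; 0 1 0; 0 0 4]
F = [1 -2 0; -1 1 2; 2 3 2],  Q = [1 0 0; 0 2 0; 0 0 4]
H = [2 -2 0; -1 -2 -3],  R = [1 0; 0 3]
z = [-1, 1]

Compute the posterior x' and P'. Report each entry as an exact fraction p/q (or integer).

x̄ = F·x = [3, 4, 5]
P̄ = F·P·Fᵀ + Q = [7 -4 -2; -4 21 15; -2 15 37]
y = z − H·x̄ = [1, 27]
S = H·P̄·Hᵀ + R = [145 180; 180 579]
K = P̄·Hᵀ·S⁻¹ = [3826/17185 -589/10311; -934/3437 -607/10311; 254/2455 -401/1473]
x' = x̄ + K·y = [28876/17185, 7351/3437, -5516/2455]
P' = (I − K·H)·P̄ = [128984/51555 24649/10311 -17459/7365; 24649/10311 26050/10311 -3568/1473; -17459/7365 -3568/1473 19718/7365]

x' = [28876/17185, 7351/3437, -5516/2455]
P' = [128984/51555 24649/10311 -17459/7365; 24649/10311 26050/10311 -3568/1473; -17459/7365 -3568/1473 19718/7365]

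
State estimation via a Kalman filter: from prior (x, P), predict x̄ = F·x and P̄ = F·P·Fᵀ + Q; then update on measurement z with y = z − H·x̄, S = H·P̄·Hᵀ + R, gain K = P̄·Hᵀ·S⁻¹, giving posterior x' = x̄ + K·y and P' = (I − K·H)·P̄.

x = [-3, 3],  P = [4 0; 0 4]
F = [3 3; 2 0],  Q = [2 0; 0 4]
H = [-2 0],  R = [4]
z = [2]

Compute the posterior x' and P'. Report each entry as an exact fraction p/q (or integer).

x' = [-74/75, -158/25]
P' = [74/75 8/25; 8/25 308/25]

x̄ = F·x = [0, -6]
P̄ = F·P·Fᵀ + Q = [74 24; 24 20]
y = z − H·x̄ = [2]
S = H·P̄·Hᵀ + R = [300]
K = P̄·Hᵀ·S⁻¹ = [-37/75; -4/25]
x' = x̄ + K·y = [-74/75, -158/25]
P' = (I − K·H)·P̄ = [74/75 8/25; 8/25 308/25]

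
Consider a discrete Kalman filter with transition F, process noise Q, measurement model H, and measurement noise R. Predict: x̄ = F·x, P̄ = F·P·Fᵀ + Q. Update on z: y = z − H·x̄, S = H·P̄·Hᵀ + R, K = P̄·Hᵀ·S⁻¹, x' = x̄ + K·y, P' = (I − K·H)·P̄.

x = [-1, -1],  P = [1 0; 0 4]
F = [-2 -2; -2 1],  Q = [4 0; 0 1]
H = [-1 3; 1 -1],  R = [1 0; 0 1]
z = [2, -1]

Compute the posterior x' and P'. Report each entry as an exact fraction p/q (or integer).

x' = [64/971, 716/971]
P' = [2024/971 796/971; 796/971 409/971]

x̄ = F·x = [4, 1]
P̄ = F·P·Fᵀ + Q = [24 -4; -4 9]
y = z − H·x̄ = [3, -4]
S = H·P̄·Hᵀ + R = [130 -67; -67 42]
K = P̄·Hᵀ·S⁻¹ = [364/971 1228/971; 431/971 387/971]
x' = x̄ + K·y = [64/971, 716/971]
P' = (I − K·H)·P̄ = [2024/971 796/971; 796/971 409/971]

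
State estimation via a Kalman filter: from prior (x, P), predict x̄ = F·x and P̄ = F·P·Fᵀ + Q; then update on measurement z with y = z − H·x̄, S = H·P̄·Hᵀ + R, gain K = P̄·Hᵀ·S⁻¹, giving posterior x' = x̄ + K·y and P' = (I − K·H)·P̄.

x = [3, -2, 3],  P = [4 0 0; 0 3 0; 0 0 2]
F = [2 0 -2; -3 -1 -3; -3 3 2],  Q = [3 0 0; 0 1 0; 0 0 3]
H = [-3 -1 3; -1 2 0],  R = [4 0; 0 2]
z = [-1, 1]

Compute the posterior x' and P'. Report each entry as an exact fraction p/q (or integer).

x̄ = F·x = [0, -16, -9]
P̄ = F·P·Fᵀ + Q = [27 -12 -32; -12 58 15; -32 15 74]
y = z − H·x̄ = [10, 33]
S = H·P̄·Hᵀ + R = [1385 211; 211 309]
K = P̄·Hᵀ·S⁻¹ = [-10056/95861 -8955/95861; -19901/383444 172427/383444; 80545/383444 21937/383444]
x' = x̄ + K·y = [-396075/95861, -644023/383444, -1921625/383444]
P' = (I − K·H)·P̄ = [472302/95861 227196/95861 534626/95861; 227196/95861 626819/383444 1091189/383444; 534626/95861 1091189/383444 2609627/383444]

x' = [-396075/95861, -644023/383444, -1921625/383444]
P' = [472302/95861 227196/95861 534626/95861; 227196/95861 626819/383444 1091189/383444; 534626/95861 1091189/383444 2609627/383444]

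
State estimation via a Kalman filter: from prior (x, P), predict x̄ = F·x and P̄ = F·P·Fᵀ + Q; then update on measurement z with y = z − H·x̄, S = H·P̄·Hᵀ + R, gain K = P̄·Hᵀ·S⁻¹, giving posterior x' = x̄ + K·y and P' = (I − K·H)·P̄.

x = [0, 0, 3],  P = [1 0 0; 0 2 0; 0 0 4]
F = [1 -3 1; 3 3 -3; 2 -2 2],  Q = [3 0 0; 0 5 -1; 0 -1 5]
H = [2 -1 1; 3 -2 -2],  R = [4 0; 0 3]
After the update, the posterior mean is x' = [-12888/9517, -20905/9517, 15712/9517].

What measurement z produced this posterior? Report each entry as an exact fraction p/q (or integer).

z = [1, -3]

x̄ = F·x = [3, -9, 6]
P̄ = F·P·Fᵀ + Q = [26 -27 22; -27 68 -31; 22 -31 33]
S = H·P̄·Hᵀ + R = [467 393; 393 453]
K = P̄·Hᵀ·S⁻¹ = [3723/19034 1403/57102; -1399/9517 -6128/28551; 4093/9517 -6745/28551]
x' − x̄ = [-41439/9517, 64748/9517, -41390/9517] = K·y
y = (KᵀK)⁻¹·Kᵀ·(x' − x̄) = [-20, -18]
z = y + H·x̄ = [-20, -18] + [21, 15] = [1, -3]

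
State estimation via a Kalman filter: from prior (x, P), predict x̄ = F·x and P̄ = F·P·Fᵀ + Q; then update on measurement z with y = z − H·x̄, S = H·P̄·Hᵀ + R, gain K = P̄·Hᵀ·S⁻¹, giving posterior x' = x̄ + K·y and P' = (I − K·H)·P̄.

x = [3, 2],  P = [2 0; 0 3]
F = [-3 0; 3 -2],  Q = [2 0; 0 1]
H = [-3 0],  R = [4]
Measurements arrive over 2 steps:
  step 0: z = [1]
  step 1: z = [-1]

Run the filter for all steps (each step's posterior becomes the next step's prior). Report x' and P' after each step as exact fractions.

step 0: x' = [-12/23, -121/46], P' = [10/23 -9/23; -9/23 697/46]
step 1: x' = [138/329, 1615/329], P' = [136/329 -144/329; -144/329 21073/329]

step 0: x̄ = F·x = [-9, 5]
step 0: P̄ = F·P·Fᵀ + Q = [20 -18; -18 31]
step 0: y = z − H·x̄ = [-26]
step 0: S = H·P̄·Hᵀ + R = [184]
step 0: K = P̄·Hᵀ·S⁻¹ = [-15/46; 27/92]
step 0: x' = x̄ + K·y = [-12/23, -121/46]
step 0: P' = (I − K·H)·P̄ = [10/23 -9/23; -9/23 697/46]
step 1: x̄ = F·x = [36/23, 85/23]
step 1: P̄ = F·P·Fᵀ + Q = [136/23 -144/23; -144/23 1615/23]
step 1: y = z − H·x̄ = [85/23]
step 1: S = H·P̄·Hᵀ + R = [1316/23]
step 1: K = P̄·Hᵀ·S⁻¹ = [-102/329; 108/329]
step 1: x' = x̄ + K·y = [138/329, 1615/329]
step 1: P' = (I − K·H)·P̄ = [136/329 -144/329; -144/329 21073/329]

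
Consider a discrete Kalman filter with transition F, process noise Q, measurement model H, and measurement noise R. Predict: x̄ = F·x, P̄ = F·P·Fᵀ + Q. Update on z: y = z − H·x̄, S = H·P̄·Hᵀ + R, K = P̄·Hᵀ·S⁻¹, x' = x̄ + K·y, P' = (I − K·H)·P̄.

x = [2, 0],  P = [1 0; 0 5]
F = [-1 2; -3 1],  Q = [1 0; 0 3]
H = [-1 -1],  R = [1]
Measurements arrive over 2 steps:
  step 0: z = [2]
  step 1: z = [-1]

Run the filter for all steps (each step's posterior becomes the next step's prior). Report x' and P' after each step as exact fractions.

step 0: x' = [13/11, -36/11], P' = [227/66 -32/11; -32/11 37/11]
step 1: x' = [-6491/5284, 5631/2642], P' = [8169/5284 -1490/1321; -1490/1321 4501/2642]

step 0: x̄ = F·x = [-2, -6]
step 0: P̄ = F·P·Fᵀ + Q = [22 13; 13 17]
step 0: y = z − H·x̄ = [-6]
step 0: S = H·P̄·Hᵀ + R = [66]
step 0: K = P̄·Hᵀ·S⁻¹ = [-35/66; -5/11]
step 0: x' = x̄ + K·y = [13/11, -36/11]
step 0: P' = (I − K·H)·P̄ = [227/66 -32/11; -32/11 37/11]
step 1: x̄ = F·x = [-85/11, -75/11]
step 1: P̄ = F·P·Fᵀ + Q = [1949/66 823/22; 823/22 1205/22]
step 1: y = z − H·x̄ = [-171/11]
step 1: S = H·P̄·Hᵀ + R = [5284/33]
step 1: K = P̄·Hᵀ·S⁻¹ = [-2209/5284; -1521/2642]
step 1: x' = x̄ + K·y = [-6491/5284, 5631/2642]
step 1: P' = (I − K·H)·P̄ = [8169/5284 -1490/1321; -1490/1321 4501/2642]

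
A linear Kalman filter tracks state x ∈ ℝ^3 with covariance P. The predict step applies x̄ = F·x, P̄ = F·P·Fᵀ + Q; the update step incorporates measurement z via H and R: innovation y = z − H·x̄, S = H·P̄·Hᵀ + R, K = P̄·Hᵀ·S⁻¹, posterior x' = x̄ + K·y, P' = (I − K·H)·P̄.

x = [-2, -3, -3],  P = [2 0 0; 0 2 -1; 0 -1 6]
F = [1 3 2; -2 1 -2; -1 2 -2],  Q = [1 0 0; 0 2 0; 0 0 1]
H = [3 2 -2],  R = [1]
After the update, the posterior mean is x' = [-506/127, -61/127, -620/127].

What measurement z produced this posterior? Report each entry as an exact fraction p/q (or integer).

z = [-3]

x̄ = F·x = [-17, 7, 2]
P̄ = F·P·Fᵀ + Q = [33 -18 -12; -18 40 38; -12 38 43]
S = H·P̄·Hᵀ + R = [254]
K = P̄·Hᵀ·S⁻¹ = [87/254; -25/127; -23/127]
x' − x̄ = [1653/127, -950/127, -874/127] = K·y
y = (KᵀK)⁻¹·Kᵀ·(x' − x̄) = [38]
z = y + H·x̄ = [38] + [-41] = [-3]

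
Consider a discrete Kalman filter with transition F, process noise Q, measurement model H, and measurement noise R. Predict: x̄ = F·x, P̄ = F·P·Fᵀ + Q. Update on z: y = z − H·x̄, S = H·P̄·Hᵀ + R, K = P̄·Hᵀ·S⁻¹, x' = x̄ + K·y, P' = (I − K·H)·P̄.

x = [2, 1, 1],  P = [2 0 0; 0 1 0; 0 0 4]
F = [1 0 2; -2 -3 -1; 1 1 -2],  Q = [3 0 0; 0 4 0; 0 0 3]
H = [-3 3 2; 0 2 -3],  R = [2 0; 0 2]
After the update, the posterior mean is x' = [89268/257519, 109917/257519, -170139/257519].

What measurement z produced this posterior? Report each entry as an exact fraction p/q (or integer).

z = [-1, 3]

x̄ = F·x = [4, -8, 1]
P̄ = F·P·Fᵀ + Q = [21 -12 -14; -12 25 1; -14 1 22]
S = H·P̄·Hᵀ + R = [900 -41; -41 288]
K = P̄·Hᵀ·S⁻¹ = [-35838/257519 10993/257519; 34471/257519 46933/257519; 23008/257519 -53951/257519]
x' − x̄ = [-940808/257519, 2170069/257519, -427658/257519] = K·y
y = (KᵀK)⁻¹·Kᵀ·(x' − x̄) = [33, 22]
z = y + H·x̄ = [33, 22] + [-34, -19] = [-1, 3]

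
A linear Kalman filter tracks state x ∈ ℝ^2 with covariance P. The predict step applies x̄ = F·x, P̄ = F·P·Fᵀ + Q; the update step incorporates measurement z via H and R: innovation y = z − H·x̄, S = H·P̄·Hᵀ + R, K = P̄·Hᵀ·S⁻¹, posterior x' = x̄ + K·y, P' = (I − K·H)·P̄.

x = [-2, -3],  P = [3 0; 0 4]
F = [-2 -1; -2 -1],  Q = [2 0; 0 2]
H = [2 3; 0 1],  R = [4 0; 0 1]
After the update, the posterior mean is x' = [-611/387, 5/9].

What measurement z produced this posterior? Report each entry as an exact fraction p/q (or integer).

z = [-3, 2]

x̄ = F·x = [7, 7]
P̄ = F·P·Fᵀ + Q = [18 16; 16 18]
S = H·P̄·Hᵀ + R = [430 86; 86 19]
K = P̄·Hᵀ·S⁻¹ = [110/387 -4/9; 1/9 4/9]
x' − x̄ = [-3320/387, -58/9] = K·y
y = (KᵀK)⁻¹·Kᵀ·(x' − x̄) = [-38, -5]
z = y + H·x̄ = [-38, -5] + [35, 7] = [-3, 2]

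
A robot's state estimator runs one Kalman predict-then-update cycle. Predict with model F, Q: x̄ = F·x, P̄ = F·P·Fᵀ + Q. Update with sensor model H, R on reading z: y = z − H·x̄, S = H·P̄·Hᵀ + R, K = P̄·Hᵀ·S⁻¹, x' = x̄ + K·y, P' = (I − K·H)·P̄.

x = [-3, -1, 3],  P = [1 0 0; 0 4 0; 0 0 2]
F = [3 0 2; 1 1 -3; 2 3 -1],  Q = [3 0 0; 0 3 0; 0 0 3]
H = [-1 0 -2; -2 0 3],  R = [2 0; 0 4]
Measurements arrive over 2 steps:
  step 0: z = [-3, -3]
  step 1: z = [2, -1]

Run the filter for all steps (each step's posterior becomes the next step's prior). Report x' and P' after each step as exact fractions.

step 0: x' = [4991/2537, -24628/2537, 877/2537], P' = [5104/7611 -2255/7611 200/2537; -2255/7611 188473/15222 566/7611; 200/2537 566/7611 1852/7611]
step 1: x' = [-422175958/2948032507, -34326948/2948032507, -2115009005/2948032507], P' = [1923723730/2948032507 -136019180/2948032507 226359412/2948032507; -136019180/2948032507 14394708502/2948032507 208056732/2948032507; 226359412/2948032507 208056732/2948032507 718846740/2948032507]

step 0: x̄ = F·x = [-3, -13, -12]
step 0: P̄ = F·P·Fᵀ + Q = [20 -9 2; -9 26 20; 2 20 45]
step 0: y = z − H·x̄ = [-30, 27]
step 0: S = H·P̄·Hᵀ + R = [210 -228; -228 465]
step 0: K = P̄·Hᵀ·S⁻¹ = [-3152/7611 -2102/7611; 1123/15222 1552/7611; -2152/7611 363/2537]
step 0: x' = x̄ + K·y = [4991/2537, -24628/2537, 877/2537]
step 0: P' = (I − K·H)·P̄ = [5104/7611 -2255/7611 200/2537; -2255/7611 188473/15222 566/7611; 200/2537 566/7611 1852/7611]
step 1: x̄ = F·x = [389/59, -22268/2537, -64779/2537]
step 1: P̄ = F·P·Fᵀ + Q = [1939/177 -131/177 247/177; -131/177 254671/15222 554677/15222; 247/177 554677/15222 1720747/15222]
step 1: y = z − H·x̄ = [-107757/2537, 225254/2537]
step 1: S = H·P̄·Hᵀ + R = [3582577/7611 -1661622/2537; -1661622/2537 15959723/15222]
step 1: K = P̄·Hᵀ·S⁻¹ = [-1188221277/2948032507 -4859462/18086089; -140047142/2948032507 1374553/18086089; -832026446/2948032507 2613223/18086089]
step 1: x' = x̄ + K·y = [-422175958/2948032507, -34326948/2948032507, -2115009005/2948032507]
step 1: P' = (I − K·H)·P̄ = [1923723730/2948032507 -136019180/2948032507 226359412/2948032507; -136019180/2948032507 14394708502/2948032507 208056732/2948032507; 226359412/2948032507 208056732/2948032507 718846740/2948032507]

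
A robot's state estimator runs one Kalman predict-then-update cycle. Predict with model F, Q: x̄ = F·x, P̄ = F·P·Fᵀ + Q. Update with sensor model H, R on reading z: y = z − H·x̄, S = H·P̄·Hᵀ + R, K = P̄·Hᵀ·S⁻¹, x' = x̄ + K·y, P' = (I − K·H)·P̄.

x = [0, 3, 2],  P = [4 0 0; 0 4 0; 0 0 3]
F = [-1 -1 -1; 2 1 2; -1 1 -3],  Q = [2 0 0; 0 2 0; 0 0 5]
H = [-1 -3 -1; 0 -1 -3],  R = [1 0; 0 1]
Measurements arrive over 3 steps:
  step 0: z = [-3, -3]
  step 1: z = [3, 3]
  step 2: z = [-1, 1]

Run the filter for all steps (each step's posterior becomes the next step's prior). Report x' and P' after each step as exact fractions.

step 0: x̄ = F·x = [-5, 7, -3]
step 0: P̄ = F·P·Fᵀ + Q = [13 -18 9; -18 34 -22; 9 -22 40]
step 0: y = z − H·x̄ = [10, -5]
step 0: S = H·P̄·Hᵀ + R = [138 11; 11 263]
step 0: K = P̄·Hᵀ·S⁻¹ = [8515/36173 -1594/36173; -16658/36173 5098/36173; 5549/36173 -13711/36173]
step 0: x' = x̄ + K·y = [-87745/36173, 61141/36173, 15526/36173]
step 0: P' = (I − K·H)·P̄ = [183423/36173 -72176/36173 24590/36173; -72176/36173 33950/36173 -13016/36173; 24590/36173 -13016/36173 8909/36173]
step 1: x̄ = F·x = [11078/36173, -83297/36173, 102308/36173]
step 1: P̄ = F·P·Fᵀ + Q = [177424/36173 -261398/36173 248528/36173; -261398/36173 731576/36173 -642230/36173; 248528/36173 -642230/36173 848407/36173]
step 1: y = z − H·x̄ = [-27986/36173, 332146/36173]
step 1: S = H·P̄·Hᵀ + R = [2721476/36173 -1198165/36173; -1198165/36173 4550032/36173]
step 1: K = P̄·Hᵀ·S⁻¹ = [29023798/302634659 -24561622/302634659; -122815430/302634659 47149068/302634659; 41337865/302634659 -115687417/302634659]
step 1: x' = x̄ + K·y = [-155301406/302634659, -168940155/302634659, -238300600/302634659]
step 1: P' = (I − K·H)·P̄ = [868181096/302634659 -339522038/302634659 121361220/302634659; -339522038/302634659 179270184/302634659 -75473084/302634659; 121361220/302634659 -75473084/302634659 63720167/302634659]
step 2: x̄ = F·x = [562542161/302634659, -956144167/302634659, 701263051/302634659]
step 2: P̄ = F·P·Fᵀ + Q = [1129172961/302634659 -1283532224/302634659 1214570125/302634659; -1283532224/302634659 3823053826/302634659 -3174351724/302634659; 1214570125/302634659 -3174351724/302634659 4994155978/302634659]
step 2: y = z − H·x̄ = [-1907261948/302634659, 1450279645/302634659]
step 2: S = H·P̄·Hᵀ + R = [16515284594/302634659 -2931709677/302634659; -2931709677/302634659 30026981943/302634659]
step 2: K = P̄·Hᵀ·S⁻¹ = [42214715723/536740936269 -114201581308/1610222808807; -213477151324/536740936269 243138424646/1610222808807; 71484795961/536740936269 -612281982953/1610222808807]
step 2: x' = x̄ + K·y = [1647697684645/1610222808807, 113946315823/1610222808807, -554500371268/1610222808807]
step 2: P' = (I − K·H)·P̄ = [4486762345915/1610222808807 -1744302632570/1610222808807 619501404626/1610222808807; -1744302632570/1610222808807 924667585534/1610222808807 -389268670060/1610222808807; 619501404626/1610222808807 -389268670060/1610222808807 333850217671/1610222808807]

step 0: x' = [-87745/36173, 61141/36173, 15526/36173], P' = [183423/36173 -72176/36173 24590/36173; -72176/36173 33950/36173 -13016/36173; 24590/36173 -13016/36173 8909/36173]
step 1: x' = [-155301406/302634659, -168940155/302634659, -238300600/302634659], P' = [868181096/302634659 -339522038/302634659 121361220/302634659; -339522038/302634659 179270184/302634659 -75473084/302634659; 121361220/302634659 -75473084/302634659 63720167/302634659]
step 2: x' = [1647697684645/1610222808807, 113946315823/1610222808807, -554500371268/1610222808807], P' = [4486762345915/1610222808807 -1744302632570/1610222808807 619501404626/1610222808807; -1744302632570/1610222808807 924667585534/1610222808807 -389268670060/1610222808807; 619501404626/1610222808807 -389268670060/1610222808807 333850217671/1610222808807]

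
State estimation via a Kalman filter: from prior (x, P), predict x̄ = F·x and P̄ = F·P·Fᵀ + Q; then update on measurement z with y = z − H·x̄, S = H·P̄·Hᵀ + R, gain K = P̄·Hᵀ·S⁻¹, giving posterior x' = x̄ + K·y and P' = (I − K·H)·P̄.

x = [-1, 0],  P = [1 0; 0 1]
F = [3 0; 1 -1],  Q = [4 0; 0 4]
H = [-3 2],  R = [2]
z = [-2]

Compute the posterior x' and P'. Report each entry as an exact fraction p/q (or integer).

x̄ = F·x = [-3, -1]
P̄ = F·P·Fᵀ + Q = [13 3; 3 6]
y = z − H·x̄ = [-9]
S = H·P̄·Hᵀ + R = [107]
K = P̄·Hᵀ·S⁻¹ = [-33/107; 3/107]
x' = x̄ + K·y = [-24/107, -134/107]
P' = (I − K·H)·P̄ = [302/107 420/107; 420/107 633/107]

x' = [-24/107, -134/107]
P' = [302/107 420/107; 420/107 633/107]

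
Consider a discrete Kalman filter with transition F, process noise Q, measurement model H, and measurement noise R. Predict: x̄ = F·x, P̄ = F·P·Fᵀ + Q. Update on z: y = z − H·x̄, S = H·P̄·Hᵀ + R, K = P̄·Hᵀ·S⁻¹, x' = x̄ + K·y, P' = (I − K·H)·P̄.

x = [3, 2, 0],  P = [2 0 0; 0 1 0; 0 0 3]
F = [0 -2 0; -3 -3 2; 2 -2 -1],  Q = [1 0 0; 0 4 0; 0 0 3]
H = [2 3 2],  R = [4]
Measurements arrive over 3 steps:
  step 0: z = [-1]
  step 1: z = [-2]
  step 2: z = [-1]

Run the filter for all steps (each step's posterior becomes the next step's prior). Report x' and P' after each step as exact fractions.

step 0: x̄ = F·x = [-4, -15, 2]
step 0: P̄ = F·P·Fᵀ + Q = [5 6 4; 6 43 -12; 4 -12 18]
step 0: y = z − H·x̄ = [48]
step 0: S = H·P̄·Hᵀ + R = [443]
step 0: K = P̄·Hᵀ·S⁻¹ = [36/443; 117/443; 8/443]
step 0: x' = x̄ + K·y = [-44/443, -1029/443, 1270/443]
step 0: P' = (I − K·H)·P̄ = [919/443 -1554/443 1484/443; -1554/443 5360/443 -6252/443; 1484/443 -6252/443 7910/443]
step 1: x̄ = F·x = [2058/443, 13, 700/443]
step 1: P̄ = F·P·Fᵀ + Q = [21883/443 108 15152/443; 108 269 62; 15152/443 62 15843/443]
step 1: y = z − H·x̄ = [-23679/443]
step 1: S = H·P̄·Hᵀ + R = [2250115/443]
step 1: K = P̄·Hᵀ·S⁻¹ = [31086/321445; 508121/2250115; 144388/2250115]
step 1: x' = x̄ + K·y = [-168288/321445, 2091682/2250115, -4162264/2250115]
step 1: P' = (I − K·H)·P̄ = [609041/321445 -939582/321445 862504/321445; -939582/321445 22466148/2250115 -26105906/2250115; 862504/321445 -26105906/2250115 33410107/2250115]
step 2: x̄ = F·x = [-4183364/2250115, -11065526/2250115, -2377132/2250115]
step 2: P̄ = F·P·Fᵀ + Q = [92114707/2250115 199758068/2250115 63961076/2250115; 199758068/2250115 505639007/2250115 110765554/2250115; 63961076/2250115 110765554/2250115 71121048/2250115]
step 2: y = z − H·x̄ = [8813491/450023]
step 2: S = H·P̄·Hᵀ + R = [1890133323/450023]
step 2: K = P̄·Hᵀ·S⁻¹ = [60761718/630044441; 142530951/630044441; 120492182/1890133323]
step 2: x' = x̄ + K·y = [93126442/3150222205, -1535025707/3150222205, 1814768138/9450666615]
step 2: P' = (I − K·H)·P̄ = [5903172649/3150222205 -8999365534/3150222205 8203492832/3150222205; -8999365534/3150222205 30773906264/3150222205 -35736184352/3150222205; 8203492832/3150222205 -35736184352/3150222205 137407272908/9450666615]

step 0: x' = [-44/443, -1029/443, 1270/443], P' = [919/443 -1554/443 1484/443; -1554/443 5360/443 -6252/443; 1484/443 -6252/443 7910/443]
step 1: x' = [-168288/321445, 2091682/2250115, -4162264/2250115], P' = [609041/321445 -939582/321445 862504/321445; -939582/321445 22466148/2250115 -26105906/2250115; 862504/321445 -26105906/2250115 33410107/2250115]
step 2: x' = [93126442/3150222205, -1535025707/3150222205, 1814768138/9450666615], P' = [5903172649/3150222205 -8999365534/3150222205 8203492832/3150222205; -8999365534/3150222205 30773906264/3150222205 -35736184352/3150222205; 8203492832/3150222205 -35736184352/3150222205 137407272908/9450666615]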